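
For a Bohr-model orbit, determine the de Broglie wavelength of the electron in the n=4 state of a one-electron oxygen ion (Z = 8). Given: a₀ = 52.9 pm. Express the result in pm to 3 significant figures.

The Bohr quantisation condition is nλ = 2πr_n.
r_n = n²a₀/Z = 106 pm
λ = 2πr_n/n = 2π·106/4 = 166 pm

166 pm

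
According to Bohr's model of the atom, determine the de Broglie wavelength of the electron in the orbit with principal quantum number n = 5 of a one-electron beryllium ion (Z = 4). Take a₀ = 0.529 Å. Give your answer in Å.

4.15 Å

The Bohr quantisation condition is nλ = 2πr_n.
r_n = n²a₀/Z = 3.31 Å
λ = 2πr_n/n = 2π·3.31/5 = 4.15 Å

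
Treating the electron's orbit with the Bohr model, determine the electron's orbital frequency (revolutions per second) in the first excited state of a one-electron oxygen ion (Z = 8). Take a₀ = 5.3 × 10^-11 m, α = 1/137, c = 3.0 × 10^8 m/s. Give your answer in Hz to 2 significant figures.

5.3 × 10^16 Hz

r = n²a₀/Z = 2.6 × 10^-11 m, v = Zαc/n = 8.8 × 10^6 m/s
f = v/(2πr) = 5.3 × 10^16 Hz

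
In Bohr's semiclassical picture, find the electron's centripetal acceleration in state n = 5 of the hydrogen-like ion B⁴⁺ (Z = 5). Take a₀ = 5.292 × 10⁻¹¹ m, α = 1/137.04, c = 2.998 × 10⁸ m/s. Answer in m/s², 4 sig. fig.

r = n²a₀/Z = 2.646 × 10⁻¹⁰ m, v = Zαc/n = 2.188 × 10⁶ m/s
a = v²/r = (2.188 × 10⁶)² / 2.646 × 10⁻¹⁰ = 1.809 × 10²² m/s²

1.809 × 10²² m/s²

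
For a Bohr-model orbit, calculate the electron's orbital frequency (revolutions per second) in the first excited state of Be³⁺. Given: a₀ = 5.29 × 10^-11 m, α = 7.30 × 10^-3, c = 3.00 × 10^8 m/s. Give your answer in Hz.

1.32 × 10^16 Hz

r = n²a₀/Z = 5.29 × 10^-11 m, v = Zαc/n = 4.38 × 10^6 m/s
f = v/(2πr) = 1.32 × 10^16 Hz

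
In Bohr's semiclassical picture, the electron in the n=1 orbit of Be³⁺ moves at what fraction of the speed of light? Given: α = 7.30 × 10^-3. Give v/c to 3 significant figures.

v_n = Zαc/n, so v/c = Zα/n = 4 × 0.00730 / 1 = 0.0292

0.0292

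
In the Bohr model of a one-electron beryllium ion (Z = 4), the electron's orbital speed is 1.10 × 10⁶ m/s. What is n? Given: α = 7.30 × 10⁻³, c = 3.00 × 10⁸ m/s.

v_n = Zαc/n ⇒ n = Zαc/v = 4 × 0.00730 × 3.00 × 10⁸ / 1.10 × 10⁶ ≈ 7.96
n = 8

8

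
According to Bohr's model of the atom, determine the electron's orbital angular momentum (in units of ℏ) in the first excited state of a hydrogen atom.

L_n = nℏ, so L/ℏ = n = 2.

2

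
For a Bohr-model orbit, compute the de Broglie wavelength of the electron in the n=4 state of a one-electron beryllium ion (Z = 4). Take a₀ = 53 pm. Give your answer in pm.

The Bohr quantisation condition is nλ = 2πr_n.
r_n = n²a₀/Z = 210 pm
λ = 2πr_n/n = 2π·210/4 = 330 pm

330 pm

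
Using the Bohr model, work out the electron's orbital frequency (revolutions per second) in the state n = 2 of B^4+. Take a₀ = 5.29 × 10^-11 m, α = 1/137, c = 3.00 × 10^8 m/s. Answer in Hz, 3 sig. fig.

r = n²a₀/Z = 4.23 × 10^-11 m, v = Zαc/n = 5.47 × 10^6 m/s
f = v/(2πr) = 2.06 × 10^16 Hz

2.06 × 10^16 Hz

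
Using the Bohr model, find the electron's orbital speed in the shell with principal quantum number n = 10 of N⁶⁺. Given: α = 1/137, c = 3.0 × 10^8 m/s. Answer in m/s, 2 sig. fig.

v_n = Zαc/n = 7 × 0.0073 × 3.0 × 10^8 / 10
    = 1.5 × 10^6 m/s

1.5 × 10^6 m/s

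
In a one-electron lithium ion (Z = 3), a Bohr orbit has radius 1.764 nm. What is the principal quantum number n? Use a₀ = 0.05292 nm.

10

r_n = n²a₀/Z ⇒ n² = rZ/a₀ = 1.764 × 3 / 0.05292 ≈ 100.00
n = 10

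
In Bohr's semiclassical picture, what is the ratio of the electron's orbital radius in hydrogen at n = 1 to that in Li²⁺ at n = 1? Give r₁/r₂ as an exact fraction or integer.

r ∝ Z^-1 · n^2
r₁/r₂ = (1/3)^-1 · (1/1)^2 = 3

3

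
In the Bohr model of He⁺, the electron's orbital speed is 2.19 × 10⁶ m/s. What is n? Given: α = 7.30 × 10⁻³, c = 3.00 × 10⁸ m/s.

v_n = Zαc/n ⇒ n = Zαc/v = 2 × 0.00730 × 3.00 × 10⁸ / 2.19 × 10⁶ ≈ 2.00
n = 2

2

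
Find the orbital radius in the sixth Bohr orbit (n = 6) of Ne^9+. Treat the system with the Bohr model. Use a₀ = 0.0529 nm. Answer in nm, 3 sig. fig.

0.190 nm

r_n = n²a₀/Z = 6² × 0.0529 / 10
    = 36 × 0.0529 / 10 = 0.190 nm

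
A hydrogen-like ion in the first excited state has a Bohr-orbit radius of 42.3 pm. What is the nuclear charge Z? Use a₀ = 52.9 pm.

r_n = n²a₀/Z ⇒ Z = n²a₀/r = 2² × 52.9 / 42.3 ≈ 5.00
Z = 5

5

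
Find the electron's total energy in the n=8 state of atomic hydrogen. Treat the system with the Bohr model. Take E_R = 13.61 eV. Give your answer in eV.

-0.2127 eV

E_n = −E_R·Z²/n² = −13.61 × 1²/8² = -0.2127 eV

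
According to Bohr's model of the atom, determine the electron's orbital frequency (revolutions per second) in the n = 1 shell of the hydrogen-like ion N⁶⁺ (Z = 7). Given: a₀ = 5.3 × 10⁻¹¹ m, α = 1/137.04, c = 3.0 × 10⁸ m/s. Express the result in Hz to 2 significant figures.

r = n²a₀/Z = 7.6 × 10⁻¹² m, v = Zαc/n = 1.5 × 10⁷ m/s
f = v/(2πr) = 3.2 × 10¹⁷ Hz

3.2 × 10¹⁷ Hz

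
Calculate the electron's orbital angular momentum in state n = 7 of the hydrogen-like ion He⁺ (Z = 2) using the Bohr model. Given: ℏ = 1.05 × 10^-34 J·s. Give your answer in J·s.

L_n = nℏ = 7 × 1.05 × 10^-34 = 7.35 × 10^-34 J·s

7.35 × 10^-34 J·s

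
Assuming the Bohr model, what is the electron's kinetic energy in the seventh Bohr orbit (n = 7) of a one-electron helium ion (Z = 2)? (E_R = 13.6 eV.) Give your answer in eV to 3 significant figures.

For a Coulomb orbit the virial theorem gives K = −E_n.
E_n = −E_R·Z²/n², so K = E_R·Z²/n² = 13.6 × 2²/7² = 1.11 eV

1.11 eV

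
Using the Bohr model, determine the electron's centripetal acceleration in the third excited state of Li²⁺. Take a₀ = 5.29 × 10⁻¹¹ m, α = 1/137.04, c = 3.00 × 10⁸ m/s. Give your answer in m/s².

9.55 × 10²¹ m/s²

r = n²a₀/Z = 2.82 × 10⁻¹⁰ m, v = Zαc/n = 1.64 × 10⁶ m/s
a = v²/r = (1.64 × 10⁶)² / 2.82 × 10⁻¹⁰ = 9.55 × 10²¹ m/s²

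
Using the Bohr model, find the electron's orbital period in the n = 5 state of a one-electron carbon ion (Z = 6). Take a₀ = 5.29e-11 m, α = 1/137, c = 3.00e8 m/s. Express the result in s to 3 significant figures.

r = n²a₀/Z = 5²·5.29e-11/6 = 2.20e-10 m
v = Zαc/n = 6·0.00730·3.00e8/5 = 2.63e6 m/s
T = 2πr/v = 5.27e-16 s

5.27e-16 s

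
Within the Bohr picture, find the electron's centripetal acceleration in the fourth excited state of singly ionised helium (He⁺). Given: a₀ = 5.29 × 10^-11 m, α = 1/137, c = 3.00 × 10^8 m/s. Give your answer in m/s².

r = n²a₀/Z = 6.61 × 10^-10 m, v = Zαc/n = 8.76 × 10^5 m/s
a = v²/r = (8.76 × 10^5)² / 6.61 × 10^-10 = 1.16 × 10^21 m/s²

1.16 × 10^21 m/s²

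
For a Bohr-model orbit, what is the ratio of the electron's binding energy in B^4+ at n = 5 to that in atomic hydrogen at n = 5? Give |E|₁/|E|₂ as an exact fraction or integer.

|E| ∝ Z^2 · n^-2
|E|₁/|E|₂ = (5/1)^2 · (5/5)^-2 = 25

25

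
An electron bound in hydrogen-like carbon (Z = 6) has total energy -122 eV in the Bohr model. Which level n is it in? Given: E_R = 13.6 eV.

2

E_n = −E_R Z²/n² ⇒ n² = E_R Z²/(−E_n) = 13.6 × 6² / 122 ≈ 4.01
n = 2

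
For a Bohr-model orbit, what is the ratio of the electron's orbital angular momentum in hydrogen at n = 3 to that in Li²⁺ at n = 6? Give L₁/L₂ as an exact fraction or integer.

1/2

L = nℏ is independent of Z.
L₁/L₂ = n₁/n₂ = 3/6 = 1/2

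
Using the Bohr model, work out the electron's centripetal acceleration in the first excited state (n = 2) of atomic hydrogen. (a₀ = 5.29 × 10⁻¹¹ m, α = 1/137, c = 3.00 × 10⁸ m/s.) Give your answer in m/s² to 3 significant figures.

5.67 × 10²¹ m/s²

r = n²a₀/Z = 2.12 × 10⁻¹⁰ m, v = Zαc/n = 1.09 × 10⁶ m/s
a = v²/r = (1.09 × 10⁶)² / 2.12 × 10⁻¹⁰ = 5.67 × 10²¹ m/s²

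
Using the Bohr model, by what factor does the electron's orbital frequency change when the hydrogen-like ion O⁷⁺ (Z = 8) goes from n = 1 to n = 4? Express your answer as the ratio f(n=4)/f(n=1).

f ∝ Z^2 · n^-3; with Z fixed, f ∝ n^-3.
f(n=4)/f(n=1) = (4/1)^-3 = 1/64

1/64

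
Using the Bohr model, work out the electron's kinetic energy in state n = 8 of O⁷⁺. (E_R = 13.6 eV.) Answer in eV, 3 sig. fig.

13.6 eV

For a Coulomb orbit the virial theorem gives K = −E_n.
E_n = −E_R·Z²/n², so K = E_R·Z²/n² = 13.6 × 8²/8² = 13.6 eV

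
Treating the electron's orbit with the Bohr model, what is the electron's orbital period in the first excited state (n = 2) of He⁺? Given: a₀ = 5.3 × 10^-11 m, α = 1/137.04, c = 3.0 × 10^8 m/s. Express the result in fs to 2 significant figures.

r = n²a₀/Z = 2²·5.3 × 10^-11/2 = 1.1 × 10^-10 m
v = Zαc/n = 2·0.0073·3.0 × 10^8/2 = 2.2 × 10^6 m/s
T = 2πr/v = 3.0 × 10^-16 s = 0.30 fs

0.30 fs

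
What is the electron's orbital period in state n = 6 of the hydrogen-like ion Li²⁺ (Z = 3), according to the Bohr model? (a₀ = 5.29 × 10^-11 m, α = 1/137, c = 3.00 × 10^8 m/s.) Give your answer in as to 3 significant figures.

r = n²a₀/Z = 6²·5.29 × 10^-11/3 = 6.35 × 10^-10 m
v = Zαc/n = 3·0.00730·3.00 × 10^8/6 = 1.09 × 10^6 m/s
T = 2πr/v = 3.64 × 10^-15 s = 3640 as

3640 as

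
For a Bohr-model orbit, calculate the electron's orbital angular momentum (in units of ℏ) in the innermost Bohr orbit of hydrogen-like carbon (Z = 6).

1

L_n = nℏ, so L/ℏ = n = 1.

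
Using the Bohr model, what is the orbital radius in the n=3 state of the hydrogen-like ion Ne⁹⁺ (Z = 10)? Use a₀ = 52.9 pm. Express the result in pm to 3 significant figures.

r_n = n²a₀/Z = 3² × 52.9 / 10
    = 9 × 52.9 / 10 = 47.6 pm

47.6 pm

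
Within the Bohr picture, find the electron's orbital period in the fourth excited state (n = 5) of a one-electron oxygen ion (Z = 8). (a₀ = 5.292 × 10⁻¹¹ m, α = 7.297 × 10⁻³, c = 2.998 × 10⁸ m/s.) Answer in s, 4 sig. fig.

2.969 × 10⁻¹⁶ s

r = n²a₀/Z = 5²·5.292 × 10⁻¹¹/8 = 1.654 × 10⁻¹⁰ m
v = Zαc/n = 8·0.007297·2.998 × 10⁸/5 = 3.500 × 10⁶ m/s
T = 2πr/v = 2.969 × 10⁻¹⁶ s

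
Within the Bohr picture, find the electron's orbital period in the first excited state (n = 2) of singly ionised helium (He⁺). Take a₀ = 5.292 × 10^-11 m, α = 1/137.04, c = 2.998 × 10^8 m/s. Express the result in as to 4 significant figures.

r = n²a₀/Z = 2²·5.292 × 10^-11/2 = 1.058 × 10^-10 m
v = Zαc/n = 2·0.007297·2.998 × 10^8/2 = 2.188 × 10^6 m/s
T = 2πr/v = 3.040 × 10^-16 s = 304.0 as

304.0 as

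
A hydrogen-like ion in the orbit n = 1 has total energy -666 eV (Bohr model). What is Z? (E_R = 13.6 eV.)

E_n = −E_R Z²/n² ⇒ Z² = −E_n n²/E_R = 666 × 1² / 13.6 ≈ 48.97
Z = 7

7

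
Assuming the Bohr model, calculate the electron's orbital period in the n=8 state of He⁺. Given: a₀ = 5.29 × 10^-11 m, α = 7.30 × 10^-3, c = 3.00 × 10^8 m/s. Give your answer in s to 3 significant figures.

1.94 × 10^-14 s

r = n²a₀/Z = 8²·5.29 × 10^-11/2 = 1.69 × 10^-9 m
v = Zαc/n = 2·0.00730·3.00 × 10^8/8 = 5.47 × 10^5 m/s
T = 2πr/v = 1.94 × 10^-14 s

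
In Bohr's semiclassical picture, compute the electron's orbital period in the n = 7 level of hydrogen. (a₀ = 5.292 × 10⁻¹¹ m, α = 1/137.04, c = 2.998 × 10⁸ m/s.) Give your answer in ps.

0.05213 ps

r = n²a₀/Z = 7²·5.292 × 10⁻¹¹/1 = 2.593 × 10⁻⁹ m
v = Zαc/n = 1·0.007297·2.998 × 10⁸/7 = 3.125 × 10⁵ m/s
T = 2πr/v = 5.213 × 10⁻¹⁴ s = 0.05213 ps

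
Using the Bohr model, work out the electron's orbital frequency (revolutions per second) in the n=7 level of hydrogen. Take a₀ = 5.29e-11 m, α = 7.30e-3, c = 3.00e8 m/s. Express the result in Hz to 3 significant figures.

r = n²a₀/Z = 2.59e-9 m, v = Zαc/n = 3.13e5 m/s
f = v/(2πr) = 1.92e13 Hz

1.92e13 Hz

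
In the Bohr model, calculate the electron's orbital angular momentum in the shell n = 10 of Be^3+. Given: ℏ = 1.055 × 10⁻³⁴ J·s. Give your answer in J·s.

L_n = nℏ = 10 × 1.055 × 10⁻³⁴ = 1.055 × 10⁻³³ J·s

1.055 × 10⁻³³ J·s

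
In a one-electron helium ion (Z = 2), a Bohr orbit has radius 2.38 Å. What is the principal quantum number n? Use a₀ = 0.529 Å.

3

r_n = n²a₀/Z ⇒ n² = rZ/a₀ = 2.38 × 2 / 0.529 ≈ 9.00
n = 3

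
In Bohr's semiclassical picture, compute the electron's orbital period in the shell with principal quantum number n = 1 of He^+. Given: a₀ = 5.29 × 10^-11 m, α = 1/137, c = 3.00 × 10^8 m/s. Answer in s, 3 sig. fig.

3.79 × 10^-17 s

r = n²a₀/Z = 1²·5.29 × 10^-11/2 = 2.65 × 10^-11 m
v = Zαc/n = 2·0.00730·3.00 × 10^8/1 = 4.38 × 10^6 m/s
T = 2πr/v = 3.79 × 10^-17 s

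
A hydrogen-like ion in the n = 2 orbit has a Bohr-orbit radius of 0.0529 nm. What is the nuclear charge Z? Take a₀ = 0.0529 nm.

4

r_n = n²a₀/Z ⇒ Z = n²a₀/r = 2² × 0.0529 / 0.0529 ≈ 4.00
Z = 4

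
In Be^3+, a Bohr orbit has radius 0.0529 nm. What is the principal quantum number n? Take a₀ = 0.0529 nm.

r_n = n²a₀/Z ⇒ n² = rZ/a₀ = 0.0529 × 4 / 0.0529 ≈ 4.00
n = 2

2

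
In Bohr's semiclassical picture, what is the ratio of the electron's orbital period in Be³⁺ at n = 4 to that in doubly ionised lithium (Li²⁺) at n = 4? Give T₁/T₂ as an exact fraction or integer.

T ∝ Z^-2 · n^3
T₁/T₂ = (4/3)^-2 · (4/4)^3 = 9/16

9/16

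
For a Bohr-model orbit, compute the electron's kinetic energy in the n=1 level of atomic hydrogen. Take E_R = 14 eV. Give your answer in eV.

14 eV

For a Coulomb orbit the virial theorem gives K = −E_n.
E_n = −E_R·Z²/n², so K = E_R·Z²/n² = 14 × 1²/1² = 14 eV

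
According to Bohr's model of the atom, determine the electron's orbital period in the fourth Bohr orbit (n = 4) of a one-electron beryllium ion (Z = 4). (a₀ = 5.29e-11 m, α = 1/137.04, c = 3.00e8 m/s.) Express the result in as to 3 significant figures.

607 as

r = n²a₀/Z = 4²·5.29e-11/4 = 2.12e-10 m
v = Zαc/n = 4·0.00730·3.00e8/4 = 2.19e6 m/s
T = 2πr/v = 6.07e-16 s = 607 as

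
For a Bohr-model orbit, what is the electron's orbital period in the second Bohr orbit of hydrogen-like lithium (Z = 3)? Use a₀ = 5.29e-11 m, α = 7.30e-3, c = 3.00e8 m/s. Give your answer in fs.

r = n²a₀/Z = 2²·5.29e-11/3 = 7.05e-11 m
v = Zαc/n = 3·0.00730·3.00e8/2 = 3.29e6 m/s
T = 2πr/v = 1.35e-16 s = 0.135 fs

0.135 fs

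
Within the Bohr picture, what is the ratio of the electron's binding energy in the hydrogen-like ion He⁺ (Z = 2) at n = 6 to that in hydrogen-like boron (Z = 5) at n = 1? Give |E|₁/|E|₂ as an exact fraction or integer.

|E| ∝ Z^2 · n^-2
|E|₁/|E|₂ = (2/5)^2 · (6/1)^-2 = 1/225

1/225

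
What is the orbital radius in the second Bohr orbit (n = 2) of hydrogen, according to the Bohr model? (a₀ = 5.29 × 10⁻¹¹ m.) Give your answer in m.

2.12 × 10⁻¹⁰ m

r_n = n²a₀/Z = 2² × 5.29 × 10⁻¹¹ / 1
    = 4 × 5.29 × 10⁻¹¹ / 1 = 2.12 × 10⁻¹⁰ m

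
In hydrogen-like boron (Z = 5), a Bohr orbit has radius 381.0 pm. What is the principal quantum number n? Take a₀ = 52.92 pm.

r_n = n²a₀/Z ⇒ n² = rZ/a₀ = 381.0 × 5 / 52.92 ≈ 36.00
n = 6

6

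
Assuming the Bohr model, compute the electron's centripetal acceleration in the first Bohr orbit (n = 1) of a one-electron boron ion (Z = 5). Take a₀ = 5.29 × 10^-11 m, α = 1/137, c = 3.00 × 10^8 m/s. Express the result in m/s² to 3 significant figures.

1.13 × 10^25 m/s²

r = n²a₀/Z = 1.06 × 10^-11 m, v = Zαc/n = 1.09 × 10^7 m/s
a = v²/r = (1.09 × 10^7)² / 1.06 × 10^-11 = 1.13 × 10^25 m/s²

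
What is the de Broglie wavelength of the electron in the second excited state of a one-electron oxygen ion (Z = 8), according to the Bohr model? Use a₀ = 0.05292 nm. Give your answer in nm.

The Bohr quantisation condition is nλ = 2πr_n.
r_n = n²a₀/Z = 0.05954 nm
λ = 2πr_n/n = 2π·0.05954/3 = 0.1247 nm

0.1247 nm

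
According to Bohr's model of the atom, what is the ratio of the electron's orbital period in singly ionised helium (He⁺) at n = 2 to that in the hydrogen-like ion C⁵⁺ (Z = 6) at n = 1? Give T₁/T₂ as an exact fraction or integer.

72

T ∝ Z^-2 · n^3
T₁/T₂ = (2/6)^-2 · (2/1)^3 = 72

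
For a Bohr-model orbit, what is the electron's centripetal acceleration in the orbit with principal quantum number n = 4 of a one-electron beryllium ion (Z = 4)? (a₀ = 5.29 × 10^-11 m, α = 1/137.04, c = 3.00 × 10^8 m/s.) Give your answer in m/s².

r = n²a₀/Z = 2.12 × 10^-10 m, v = Zαc/n = 2.19 × 10^6 m/s
a = v²/r = (2.19 × 10^6)² / 2.12 × 10^-10 = 2.26 × 10^22 m/s²

2.26 × 10^22 m/s²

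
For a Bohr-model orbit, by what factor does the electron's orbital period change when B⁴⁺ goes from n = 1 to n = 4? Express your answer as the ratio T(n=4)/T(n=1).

64

T ∝ Z^-2 · n^3; with Z fixed, T ∝ n^3.
T(n=4)/T(n=1) = (4/1)^3 = 64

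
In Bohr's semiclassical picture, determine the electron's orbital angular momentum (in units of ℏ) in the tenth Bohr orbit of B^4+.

10

L_n = nℏ, so L/ℏ = n = 10.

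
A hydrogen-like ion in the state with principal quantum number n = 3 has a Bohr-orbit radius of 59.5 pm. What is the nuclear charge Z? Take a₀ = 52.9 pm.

8

r_n = n²a₀/Z ⇒ Z = n²a₀/r = 3² × 52.9 / 59.5 ≈ 8.00
Z = 8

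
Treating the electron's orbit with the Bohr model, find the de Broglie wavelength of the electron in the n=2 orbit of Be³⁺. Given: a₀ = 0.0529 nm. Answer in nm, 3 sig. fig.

0.166 nm

The Bohr quantisation condition is nλ = 2πr_n.
r_n = n²a₀/Z = 0.0529 nm
λ = 2πr_n/n = 2π·0.0529/2 = 0.166 nm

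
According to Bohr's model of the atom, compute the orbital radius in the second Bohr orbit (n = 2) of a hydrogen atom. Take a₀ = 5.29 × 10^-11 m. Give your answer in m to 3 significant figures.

2.12 × 10^-10 m

r_n = n²a₀/Z = 2² × 5.29 × 10^-11 / 1
    = 4 × 5.29 × 10^-11 / 1 = 2.12 × 10^-10 m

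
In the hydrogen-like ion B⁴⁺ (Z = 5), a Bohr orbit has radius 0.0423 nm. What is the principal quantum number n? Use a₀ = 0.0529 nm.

2

r_n = n²a₀/Z ⇒ n² = rZ/a₀ = 0.0423 × 5 / 0.0529 ≈ 4.00
n = 2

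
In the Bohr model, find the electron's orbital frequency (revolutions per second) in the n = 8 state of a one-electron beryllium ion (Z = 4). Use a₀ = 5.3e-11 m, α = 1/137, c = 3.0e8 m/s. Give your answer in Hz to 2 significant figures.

2.1e14 Hz

r = n²a₀/Z = 8.5e-10 m, v = Zαc/n = 1.1e6 m/s
f = v/(2πr) = 2.1e14 Hz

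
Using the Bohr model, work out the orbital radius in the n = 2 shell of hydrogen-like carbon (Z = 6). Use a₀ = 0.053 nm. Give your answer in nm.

r_n = n²a₀/Z = 2² × 0.053 / 6
    = 4 × 0.053 / 6 = 0.035 nm

0.035 nm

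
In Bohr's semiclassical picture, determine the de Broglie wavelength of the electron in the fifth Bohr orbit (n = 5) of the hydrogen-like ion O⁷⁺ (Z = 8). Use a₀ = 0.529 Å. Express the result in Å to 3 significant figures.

The Bohr quantisation condition is nλ = 2πr_n.
r_n = n²a₀/Z = 1.65 Å
λ = 2πr_n/n = 2π·1.65/5 = 2.08 Å

2.08 Å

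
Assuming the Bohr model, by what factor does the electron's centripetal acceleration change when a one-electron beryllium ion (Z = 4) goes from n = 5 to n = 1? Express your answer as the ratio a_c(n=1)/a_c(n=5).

a_c ∝ Z^3 · n^-4; with Z fixed, a_c ∝ n^-4.
a_c(n=1)/a_c(n=5) = (1/5)^-4 = 625

625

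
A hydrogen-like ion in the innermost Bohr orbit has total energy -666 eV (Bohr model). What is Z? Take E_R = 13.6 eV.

E_n = −E_R Z²/n² ⇒ Z² = −E_n n²/E_R = 666 × 1² / 13.6 ≈ 48.97
Z = 7

7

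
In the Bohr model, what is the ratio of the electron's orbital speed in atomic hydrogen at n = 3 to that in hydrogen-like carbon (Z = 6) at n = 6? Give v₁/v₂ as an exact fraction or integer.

1/3

v ∝ Z^1 · n^-1
v₁/v₂ = (1/6)^1 · (3/6)^-1 = 1/3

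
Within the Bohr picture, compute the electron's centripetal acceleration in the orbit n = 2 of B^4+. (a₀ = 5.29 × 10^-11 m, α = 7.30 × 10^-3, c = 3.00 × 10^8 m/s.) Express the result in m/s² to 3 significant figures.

7.08 × 10^23 m/s²

r = n²a₀/Z = 4.23 × 10^-11 m, v = Zαc/n = 5.47 × 10^6 m/s
a = v²/r = (5.47 × 10^6)² / 4.23 × 10^-11 = 7.08 × 10^23 m/s²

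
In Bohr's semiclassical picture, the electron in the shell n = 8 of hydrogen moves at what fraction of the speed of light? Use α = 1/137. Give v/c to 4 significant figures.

v_n = Zαc/n, so v/c = Zα/n = 1 × 0.007299 / 8 = 0.0009124

0.0009124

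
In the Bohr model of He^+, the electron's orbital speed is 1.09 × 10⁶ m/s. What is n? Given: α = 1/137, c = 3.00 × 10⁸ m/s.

v_n = Zαc/n ⇒ n = Zαc/v = 2 × 0.00730 × 3.00 × 10⁸ / 1.09 × 10⁶ ≈ 4.02
n = 4

4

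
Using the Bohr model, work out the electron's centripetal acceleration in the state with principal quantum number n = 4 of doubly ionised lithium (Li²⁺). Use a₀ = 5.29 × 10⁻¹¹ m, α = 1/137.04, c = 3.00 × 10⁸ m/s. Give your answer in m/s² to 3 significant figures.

9.55 × 10²¹ m/s²

r = n²a₀/Z = 2.82 × 10⁻¹⁰ m, v = Zαc/n = 1.64 × 10⁶ m/s
a = v²/r = (1.64 × 10⁶)² / 2.82 × 10⁻¹⁰ = 9.55 × 10²¹ m/s²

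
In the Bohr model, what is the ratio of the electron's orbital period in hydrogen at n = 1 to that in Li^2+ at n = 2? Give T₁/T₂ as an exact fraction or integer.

9/8

T ∝ Z^-2 · n^3
T₁/T₂ = (1/3)^-2 · (1/2)^3 = 9/8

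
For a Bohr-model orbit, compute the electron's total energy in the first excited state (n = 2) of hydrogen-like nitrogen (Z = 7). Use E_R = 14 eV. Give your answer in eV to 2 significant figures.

E_n = −E_R·Z²/n² = −14 × 7²/2² = -170 eV

-170 eV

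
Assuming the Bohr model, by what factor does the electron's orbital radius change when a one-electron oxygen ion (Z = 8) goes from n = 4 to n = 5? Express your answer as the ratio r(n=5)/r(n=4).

25/16

r ∝ Z^-1 · n^2; with Z fixed, r ∝ n^2.
r(n=5)/r(n=4) = (5/4)^2 = 25/16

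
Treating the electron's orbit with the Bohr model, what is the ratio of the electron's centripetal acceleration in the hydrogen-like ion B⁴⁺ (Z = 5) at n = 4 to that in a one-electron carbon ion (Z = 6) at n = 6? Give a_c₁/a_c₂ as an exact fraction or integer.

375/128

a_c ∝ Z^3 · n^-4
a_c₁/a_c₂ = (5/6)^3 · (4/6)^-4 = 375/128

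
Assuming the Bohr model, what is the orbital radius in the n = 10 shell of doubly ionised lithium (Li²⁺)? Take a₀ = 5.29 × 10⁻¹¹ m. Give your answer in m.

1.76 × 10⁻⁹ m

r_n = n²a₀/Z = 10² × 5.29 × 10⁻¹¹ / 3
    = 100 × 5.29 × 10⁻¹¹ / 3 = 1.76 × 10⁻⁹ m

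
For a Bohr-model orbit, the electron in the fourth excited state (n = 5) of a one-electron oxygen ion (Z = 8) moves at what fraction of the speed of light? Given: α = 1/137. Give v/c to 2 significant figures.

0.012

v_n = Zαc/n, so v/c = Zα/n = 8 × 0.0073 / 5 = 0.012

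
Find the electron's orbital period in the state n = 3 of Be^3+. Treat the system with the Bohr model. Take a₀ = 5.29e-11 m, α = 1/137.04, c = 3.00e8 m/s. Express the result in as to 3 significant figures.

r = n²a₀/Z = 3²·5.29e-11/4 = 1.19e-10 m
v = Zαc/n = 4·0.00730·3.00e8/3 = 2.92e6 m/s
T = 2πr/v = 2.56e-16 s = 256 as

256 as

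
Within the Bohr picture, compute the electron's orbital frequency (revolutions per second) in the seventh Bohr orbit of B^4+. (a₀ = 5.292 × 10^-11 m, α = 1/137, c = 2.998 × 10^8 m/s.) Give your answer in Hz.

r = n²a₀/Z = 5.186 × 10^-10 m, v = Zαc/n = 1.563 × 10^6 m/s
f = v/(2πr) = 4.797 × 10^14 Hz

4.797 × 10^14 Hz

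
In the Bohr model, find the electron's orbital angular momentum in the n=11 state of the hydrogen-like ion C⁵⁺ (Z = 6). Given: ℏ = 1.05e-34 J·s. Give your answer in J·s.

L_n = nℏ = 11 × 1.05e-34 = 1.16e-33 J·s

1.16e-33 J·s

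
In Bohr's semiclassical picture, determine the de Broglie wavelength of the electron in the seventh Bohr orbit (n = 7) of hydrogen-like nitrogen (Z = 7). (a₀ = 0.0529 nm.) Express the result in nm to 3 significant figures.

The Bohr quantisation condition is nλ = 2πr_n.
r_n = n²a₀/Z = 0.370 nm
λ = 2πr_n/n = 2π·0.370/7 = 0.332 nm

0.332 nm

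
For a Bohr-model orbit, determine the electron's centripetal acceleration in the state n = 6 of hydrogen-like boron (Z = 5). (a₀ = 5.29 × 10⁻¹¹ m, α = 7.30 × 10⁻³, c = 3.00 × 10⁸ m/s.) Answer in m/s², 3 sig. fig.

8.74 × 10²¹ m/s²

r = n²a₀/Z = 3.81 × 10⁻¹⁰ m, v = Zαc/n = 1.82 × 10⁶ m/s
a = v²/r = (1.82 × 10⁶)² / 3.81 × 10⁻¹⁰ = 8.74 × 10²¹ m/s²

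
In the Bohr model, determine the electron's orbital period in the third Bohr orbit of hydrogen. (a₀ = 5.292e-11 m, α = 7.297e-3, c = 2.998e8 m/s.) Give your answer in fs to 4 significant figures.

r = n²a₀/Z = 3²·5.292e-11/1 = 4.763e-10 m
v = Zαc/n = 1·0.007297·2.998e8/3 = 7.292e5 m/s
T = 2πr/v = 4.104e-15 s = 4.104 fs

4.104 fs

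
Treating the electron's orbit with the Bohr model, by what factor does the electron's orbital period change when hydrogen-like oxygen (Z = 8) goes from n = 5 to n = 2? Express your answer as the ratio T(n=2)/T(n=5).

T ∝ Z^-2 · n^3; with Z fixed, T ∝ n^3.
T(n=2)/T(n=5) = (2/5)^3 = 8/125

8/125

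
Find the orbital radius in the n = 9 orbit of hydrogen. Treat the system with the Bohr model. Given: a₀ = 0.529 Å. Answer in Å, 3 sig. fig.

42.8 Å

r_n = n²a₀/Z = 9² × 0.529 / 1
    = 81 × 0.529 / 1 = 42.8 Å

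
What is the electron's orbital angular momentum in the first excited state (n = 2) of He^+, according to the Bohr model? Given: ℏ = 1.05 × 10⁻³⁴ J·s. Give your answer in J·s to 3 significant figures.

2.10 × 10⁻³⁴ J·s

L_n = nℏ = 2 × 1.05 × 10⁻³⁴ = 2.10 × 10⁻³⁴ J·s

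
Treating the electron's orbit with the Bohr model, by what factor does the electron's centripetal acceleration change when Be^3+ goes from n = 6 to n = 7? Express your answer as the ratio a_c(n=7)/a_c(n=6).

a_c ∝ Z^3 · n^-4; with Z fixed, a_c ∝ n^-4.
a_c(n=7)/a_c(n=6) = (7/6)^-4 = 1296/2401

1296/2401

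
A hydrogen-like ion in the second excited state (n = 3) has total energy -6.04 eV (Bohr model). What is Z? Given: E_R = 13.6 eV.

2

E_n = −E_R Z²/n² ⇒ Z² = −E_n n²/E_R = 6.04 × 3² / 13.6 ≈ 4.00
Z = 2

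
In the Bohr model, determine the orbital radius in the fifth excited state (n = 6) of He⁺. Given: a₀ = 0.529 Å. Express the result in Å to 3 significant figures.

r_n = n²a₀/Z = 6² × 0.529 / 2
    = 36 × 0.529 / 2 = 9.52 Å

9.52 Å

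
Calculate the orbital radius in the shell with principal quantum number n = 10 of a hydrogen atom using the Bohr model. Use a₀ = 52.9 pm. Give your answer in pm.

5290 pm

r_n = n²a₀/Z = 10² × 52.9 / 1
    = 100 × 52.9 / 1 = 5290 pm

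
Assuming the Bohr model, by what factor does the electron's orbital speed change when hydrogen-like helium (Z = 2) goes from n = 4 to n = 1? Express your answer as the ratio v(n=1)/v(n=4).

v ∝ Z^1 · n^-1; with Z fixed, v ∝ n^-1.
v(n=1)/v(n=4) = (1/4)^-1 = 4

4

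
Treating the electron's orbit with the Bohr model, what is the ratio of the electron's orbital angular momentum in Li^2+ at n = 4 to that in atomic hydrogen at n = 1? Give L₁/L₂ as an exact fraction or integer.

4

L = nℏ is independent of Z.
L₁/L₂ = n₁/n₂ = 4/1 = 4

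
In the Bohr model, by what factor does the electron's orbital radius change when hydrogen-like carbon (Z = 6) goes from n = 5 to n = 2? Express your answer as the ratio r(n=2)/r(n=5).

r ∝ Z^-1 · n^2; with Z fixed, r ∝ n^2.
r(n=2)/r(n=5) = (2/5)^2 = 4/25

4/25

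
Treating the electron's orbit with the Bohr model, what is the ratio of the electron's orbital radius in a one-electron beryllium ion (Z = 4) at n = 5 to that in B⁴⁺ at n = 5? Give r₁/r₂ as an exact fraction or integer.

5/4

r ∝ Z^-1 · n^2
r₁/r₂ = (4/5)^-1 · (5/5)^2 = 5/4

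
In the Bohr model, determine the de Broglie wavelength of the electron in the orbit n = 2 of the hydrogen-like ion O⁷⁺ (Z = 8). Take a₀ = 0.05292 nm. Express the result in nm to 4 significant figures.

0.08313 nm

The Bohr quantisation condition is nλ = 2πr_n.
r_n = n²a₀/Z = 0.02646 nm
λ = 2πr_n/n = 2π·0.02646/2 = 0.08313 nm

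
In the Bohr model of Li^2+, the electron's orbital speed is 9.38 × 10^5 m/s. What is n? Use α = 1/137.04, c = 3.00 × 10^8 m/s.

v_n = Zαc/n ⇒ n = Zαc/v = 3 × 0.00730 × 3.00 × 10^8 / 9.38 × 10^5 ≈ 7.00
n = 7

7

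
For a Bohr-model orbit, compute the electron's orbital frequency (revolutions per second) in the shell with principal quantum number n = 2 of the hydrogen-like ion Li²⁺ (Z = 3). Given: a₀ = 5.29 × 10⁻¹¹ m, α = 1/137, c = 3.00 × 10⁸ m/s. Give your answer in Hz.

r = n²a₀/Z = 7.05 × 10⁻¹¹ m, v = Zαc/n = 3.28 × 10⁶ m/s
f = v/(2πr) = 7.41 × 10¹⁵ Hz

7.41 × 10¹⁵ Hz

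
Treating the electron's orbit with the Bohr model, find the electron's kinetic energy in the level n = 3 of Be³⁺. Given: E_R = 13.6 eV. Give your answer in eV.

24.2 eV

For a Coulomb orbit the virial theorem gives K = −E_n.
E_n = −E_R·Z²/n², so K = E_R·Z²/n² = 13.6 × 4²/3² = 24.2 eV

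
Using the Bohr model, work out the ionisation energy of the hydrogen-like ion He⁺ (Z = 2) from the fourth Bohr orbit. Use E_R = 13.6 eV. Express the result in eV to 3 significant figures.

3.40 eV

E_n = −E_R·Z²/n² = −13.6 × 2²/4² eV = -3.40 eV
Ionisation energy = −E_n = 3.40 eV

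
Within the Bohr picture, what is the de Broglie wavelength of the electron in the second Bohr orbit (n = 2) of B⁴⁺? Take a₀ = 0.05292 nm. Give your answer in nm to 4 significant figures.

The Bohr quantisation condition is nλ = 2πr_n.
r_n = n²a₀/Z = 0.04234 nm
λ = 2πr_n/n = 2π·0.04234/2 = 0.1330 nm

0.1330 nm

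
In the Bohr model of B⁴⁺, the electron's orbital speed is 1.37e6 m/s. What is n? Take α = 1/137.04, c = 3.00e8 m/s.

8

v_n = Zαc/n ⇒ n = Zαc/v = 5 × 0.00730 × 3.00e8 / 1.37e6 ≈ 7.99
n = 8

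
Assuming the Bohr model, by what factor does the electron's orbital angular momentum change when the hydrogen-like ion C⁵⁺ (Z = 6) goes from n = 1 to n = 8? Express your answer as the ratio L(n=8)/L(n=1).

L = nℏ depends only on n, so L ∝ n.
L(n=8)/L(n=1) = (8/1)^1 = 8

8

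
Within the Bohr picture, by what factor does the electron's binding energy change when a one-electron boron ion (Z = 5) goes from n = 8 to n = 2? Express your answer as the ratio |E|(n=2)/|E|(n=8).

|E| ∝ Z^2 · n^-2; with Z fixed, |E| ∝ n^-2.
|E|(n=2)/|E|(n=8) = (2/8)^-2 = 16

16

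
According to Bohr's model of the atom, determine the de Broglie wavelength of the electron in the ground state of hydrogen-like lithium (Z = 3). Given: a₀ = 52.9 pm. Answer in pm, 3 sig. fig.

The Bohr quantisation condition is nλ = 2πr_n.
r_n = n²a₀/Z = 17.6 pm
λ = 2πr_n/n = 2π·17.6/1 = 111 pm

111 pm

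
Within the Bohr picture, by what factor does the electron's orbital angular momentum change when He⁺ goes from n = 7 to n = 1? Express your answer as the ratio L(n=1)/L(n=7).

L = nℏ depends only on n, so L ∝ n.
L(n=1)/L(n=7) = (1/7)^1 = 1/7

1/7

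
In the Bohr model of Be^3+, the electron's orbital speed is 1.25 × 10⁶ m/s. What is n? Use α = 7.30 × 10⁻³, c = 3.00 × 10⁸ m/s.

v_n = Zαc/n ⇒ n = Zαc/v = 4 × 0.00730 × 3.00 × 10⁸ / 1.25 × 10⁶ ≈ 7.01
n = 7

7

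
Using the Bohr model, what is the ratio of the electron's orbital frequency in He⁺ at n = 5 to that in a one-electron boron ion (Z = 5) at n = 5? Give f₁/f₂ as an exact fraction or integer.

f ∝ Z^2 · n^-3
f₁/f₂ = (2/5)^2 · (5/5)^-3 = 4/25

4/25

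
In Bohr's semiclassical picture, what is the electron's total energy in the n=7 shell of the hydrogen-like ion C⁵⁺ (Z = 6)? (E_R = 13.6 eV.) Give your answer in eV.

-9.99 eV

E_n = −E_R·Z²/n² = −13.6 × 6²/7² = -9.99 eV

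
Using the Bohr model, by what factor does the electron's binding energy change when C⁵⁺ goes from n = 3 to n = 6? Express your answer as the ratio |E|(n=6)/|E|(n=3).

|E| ∝ Z^2 · n^-2; with Z fixed, |E| ∝ n^-2.
|E|(n=6)/|E|(n=3) = (6/3)^-2 = 1/4

1/4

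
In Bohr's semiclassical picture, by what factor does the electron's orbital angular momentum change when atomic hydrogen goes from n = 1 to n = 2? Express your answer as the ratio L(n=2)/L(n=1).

L = nℏ depends only on n, so L ∝ n.
L(n=2)/L(n=1) = (2/1)^1 = 2

2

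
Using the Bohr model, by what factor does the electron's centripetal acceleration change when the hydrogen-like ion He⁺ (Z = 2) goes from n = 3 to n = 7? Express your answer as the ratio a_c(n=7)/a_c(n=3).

81/2401

a_c ∝ Z^3 · n^-4; with Z fixed, a_c ∝ n^-4.
a_c(n=7)/a_c(n=3) = (7/3)^-4 = 81/2401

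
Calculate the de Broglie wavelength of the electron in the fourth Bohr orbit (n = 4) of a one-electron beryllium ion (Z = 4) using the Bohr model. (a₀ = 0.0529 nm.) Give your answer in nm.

The Bohr quantisation condition is nλ = 2πr_n.
r_n = n²a₀/Z = 0.212 nm
λ = 2πr_n/n = 2π·0.212/4 = 0.332 nm

0.332 nm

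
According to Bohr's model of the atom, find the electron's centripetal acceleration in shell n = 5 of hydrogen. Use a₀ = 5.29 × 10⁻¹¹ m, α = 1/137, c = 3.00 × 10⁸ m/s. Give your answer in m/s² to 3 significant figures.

1.45 × 10²⁰ m/s²

r = n²a₀/Z = 1.32 × 10⁻⁹ m, v = Zαc/n = 4.38 × 10⁵ m/s
a = v²/r = (4.38 × 10⁵)² / 1.32 × 10⁻⁹ = 1.45 × 10²⁰ m/s²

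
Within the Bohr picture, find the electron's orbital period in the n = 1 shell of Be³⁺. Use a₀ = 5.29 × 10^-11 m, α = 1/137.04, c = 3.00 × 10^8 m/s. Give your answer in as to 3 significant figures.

r = n²a₀/Z = 1²·5.29 × 10^-11/4 = 1.32 × 10^-11 m
v = Zαc/n = 4·0.00730·3.00 × 10^8/1 = 8.76 × 10^6 m/s
T = 2πr/v = 9.49 × 10^-18 s = 9.49 as

9.49 as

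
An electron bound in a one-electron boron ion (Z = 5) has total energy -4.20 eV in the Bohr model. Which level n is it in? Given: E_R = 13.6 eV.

9

E_n = −E_R Z²/n² ⇒ n² = E_R Z²/(−E_n) = 13.6 × 5² / 4.20 ≈ 80.95
n = 9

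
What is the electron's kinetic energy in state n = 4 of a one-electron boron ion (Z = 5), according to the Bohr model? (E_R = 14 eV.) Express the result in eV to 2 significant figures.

For a Coulomb orbit the virial theorem gives K = −E_n.
E_n = −E_R·Z²/n², so K = E_R·Z²/n² = 14 × 5²/4² = 22 eV

22 eV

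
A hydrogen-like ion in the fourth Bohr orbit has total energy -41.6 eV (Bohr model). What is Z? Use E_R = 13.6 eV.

7

E_n = −E_R Z²/n² ⇒ Z² = −E_n n²/E_R = 41.6 × 4² / 13.6 ≈ 48.94
Z = 7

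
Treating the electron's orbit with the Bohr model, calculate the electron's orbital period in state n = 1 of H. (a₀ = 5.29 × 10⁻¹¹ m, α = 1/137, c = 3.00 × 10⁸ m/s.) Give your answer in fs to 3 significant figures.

0.152 fs

r = n²a₀/Z = 1²·5.29 × 10⁻¹¹/1 = 5.29 × 10⁻¹¹ m
v = Zαc/n = 1·0.00730·3.00 × 10⁸/1 = 2.19 × 10⁶ m/s
T = 2πr/v = 1.52 × 10⁻¹⁶ s = 0.152 fs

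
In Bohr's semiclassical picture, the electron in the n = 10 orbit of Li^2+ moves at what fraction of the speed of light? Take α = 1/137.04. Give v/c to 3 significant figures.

0.00219

v_n = Zαc/n, so v/c = Zα/n = 3 × 0.00730 / 10 = 0.00219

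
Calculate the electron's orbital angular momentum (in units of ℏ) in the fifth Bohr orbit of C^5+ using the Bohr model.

5

L_n = nℏ, so L/ℏ = n = 5.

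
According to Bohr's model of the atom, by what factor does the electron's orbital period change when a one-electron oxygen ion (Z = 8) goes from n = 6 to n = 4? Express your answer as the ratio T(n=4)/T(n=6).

8/27

T ∝ Z^-2 · n^3; with Z fixed, T ∝ n^3.
T(n=4)/T(n=6) = (4/6)^3 = 8/27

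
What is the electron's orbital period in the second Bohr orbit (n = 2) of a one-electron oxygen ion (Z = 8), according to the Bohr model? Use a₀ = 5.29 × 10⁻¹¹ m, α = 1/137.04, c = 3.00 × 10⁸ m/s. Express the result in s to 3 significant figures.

r = n²a₀/Z = 2²·5.29 × 10⁻¹¹/8 = 2.65 × 10⁻¹¹ m
v = Zαc/n = 8·0.00730·3.00 × 10⁸/2 = 8.76 × 10⁶ m/s
T = 2πr/v = 1.90 × 10⁻¹⁷ s

1.90 × 10⁻¹⁷ s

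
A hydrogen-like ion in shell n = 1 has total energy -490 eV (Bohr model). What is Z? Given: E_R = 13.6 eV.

6

E_n = −E_R Z²/n² ⇒ Z² = −E_n n²/E_R = 490 × 1² / 13.6 ≈ 36.03
Z = 6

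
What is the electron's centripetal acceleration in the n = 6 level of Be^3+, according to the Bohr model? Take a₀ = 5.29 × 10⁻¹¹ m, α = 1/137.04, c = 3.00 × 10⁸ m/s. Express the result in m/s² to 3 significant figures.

4.47 × 10²¹ m/s²

r = n²a₀/Z = 4.76 × 10⁻¹⁰ m, v = Zαc/n = 1.46 × 10⁶ m/s
a = v²/r = (1.46 × 10⁶)² / 4.76 × 10⁻¹⁰ = 4.47 × 10²¹ m/s²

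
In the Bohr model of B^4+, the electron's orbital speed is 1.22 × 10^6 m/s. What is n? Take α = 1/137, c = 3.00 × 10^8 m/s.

9

v_n = Zαc/n ⇒ n = Zαc/v = 5 × 0.00730 × 3.00 × 10^8 / 1.22 × 10^6 ≈ 8.97
n = 9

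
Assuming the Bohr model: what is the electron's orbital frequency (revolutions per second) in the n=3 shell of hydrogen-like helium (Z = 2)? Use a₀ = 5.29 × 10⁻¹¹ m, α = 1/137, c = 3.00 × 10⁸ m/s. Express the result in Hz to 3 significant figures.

9.76 × 10¹⁴ Hz

r = n²a₀/Z = 2.38 × 10⁻¹⁰ m, v = Zαc/n = 1.46 × 10⁶ m/s
f = v/(2πr) = 9.76 × 10¹⁴ Hz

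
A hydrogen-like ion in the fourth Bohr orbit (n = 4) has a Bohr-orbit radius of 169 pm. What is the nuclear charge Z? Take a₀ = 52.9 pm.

5

r_n = n²a₀/Z ⇒ Z = n²a₀/r = 4² × 52.9 / 169 ≈ 5.01
Z = 5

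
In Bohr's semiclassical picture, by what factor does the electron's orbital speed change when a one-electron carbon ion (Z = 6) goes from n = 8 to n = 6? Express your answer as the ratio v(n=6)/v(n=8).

v ∝ Z^1 · n^-1; with Z fixed, v ∝ n^-1.
v(n=6)/v(n=8) = (6/8)^-1 = 4/3

4/3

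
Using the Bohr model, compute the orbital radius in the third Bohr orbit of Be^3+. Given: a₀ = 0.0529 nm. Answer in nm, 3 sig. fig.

0.119 nm

r_n = n²a₀/Z = 3² × 0.0529 / 4
    = 9 × 0.0529 / 4 = 0.119 nm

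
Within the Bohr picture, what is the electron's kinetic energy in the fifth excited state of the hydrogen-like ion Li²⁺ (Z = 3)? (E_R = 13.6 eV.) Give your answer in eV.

For a Coulomb orbit the virial theorem gives K = −E_n.
E_n = −E_R·Z²/n², so K = E_R·Z²/n² = 13.6 × 3²/6² = 3.40 eV

3.40 eV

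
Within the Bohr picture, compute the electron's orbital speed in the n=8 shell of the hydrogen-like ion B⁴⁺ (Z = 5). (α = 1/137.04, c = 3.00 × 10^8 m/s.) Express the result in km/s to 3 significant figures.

v_n = Zαc/n = 5 × 0.00730 × 3.00 × 10^8 / 8
    = 1370 km/s

1370 km/s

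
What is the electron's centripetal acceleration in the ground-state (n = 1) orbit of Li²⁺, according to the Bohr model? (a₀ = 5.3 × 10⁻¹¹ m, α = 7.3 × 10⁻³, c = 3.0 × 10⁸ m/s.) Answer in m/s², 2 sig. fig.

2.4 × 10²⁴ m/s²

r = n²a₀/Z = 1.8 × 10⁻¹¹ m, v = Zαc/n = 6.6 × 10⁶ m/s
a = v²/r = (6.6 × 10⁶)² / 1.8 × 10⁻¹¹ = 2.4 × 10²⁴ m/s²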